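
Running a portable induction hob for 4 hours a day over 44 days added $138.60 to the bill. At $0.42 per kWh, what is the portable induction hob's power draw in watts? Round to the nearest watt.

1875 W

Energy = $138.60 ÷ $0.42/kWh = 330 kWh
Runtime = 4 h/day × 44 days = 176 h
Power = 330 kWh ÷ 176 h = 1.875 kW = 1875 W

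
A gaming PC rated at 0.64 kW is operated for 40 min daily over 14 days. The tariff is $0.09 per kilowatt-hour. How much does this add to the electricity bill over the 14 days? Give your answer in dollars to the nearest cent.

$0.54

Runtime = 40 min × 14 = 560 min = 9.333333… h
Energy = 0.64 kW × 9.333333… h = 5.973333… kWh
Cost = 5.973333… kWh × $0.09/kWh = $0.54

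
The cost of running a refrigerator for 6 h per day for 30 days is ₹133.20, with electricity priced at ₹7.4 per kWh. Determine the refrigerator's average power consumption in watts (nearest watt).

100 W

Energy = ₹133.20 ÷ ₹7.4/kWh = 18 kWh
Runtime = 6 h/day × 30 days = 180 h
Power = 18 kWh ÷ 180 h = 0.1 kW = 100 W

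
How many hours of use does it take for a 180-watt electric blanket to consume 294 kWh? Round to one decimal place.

Hours = 294 kWh ÷ 0.18 kW = 1633.3 h

1633.3 h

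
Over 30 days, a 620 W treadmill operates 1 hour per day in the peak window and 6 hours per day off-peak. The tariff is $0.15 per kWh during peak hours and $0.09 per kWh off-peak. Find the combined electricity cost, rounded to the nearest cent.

$12.83

Peak energy = 0.62 kW × 1 h × 30 = 18.6 kWh
Off-peak energy = 0.62 kW × 6 h × 30 = 111.6 kWh
Cost = 18.6 × $0.15 + 111.6 × $0.09 = $2.79 + $10.044 = $12.83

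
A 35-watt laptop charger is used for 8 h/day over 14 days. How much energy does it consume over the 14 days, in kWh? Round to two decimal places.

Runtime = 8 h/day × 14 days = 112 h
Energy = 0.035 kW × 112 h = 3.92 kWh

3.92 kWh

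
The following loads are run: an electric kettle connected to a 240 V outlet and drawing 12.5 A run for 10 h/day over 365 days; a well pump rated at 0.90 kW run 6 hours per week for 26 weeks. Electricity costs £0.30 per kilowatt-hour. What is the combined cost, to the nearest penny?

£3327.12

electric kettle: Power = 12.5 A × 240 V = 3000 W = 3 kW
electric kettle: Runtime = 10 h/day × 365 days = 3650 h
electric kettle: 3 kW × 3650 h = 10950 kWh
well pump: Runtime = 6 h/week × 26 weeks = 156 h
well pump: 0.9 kW × 156 h = 140.4 kWh
Total energy = 11090.4 kWh
Cost = 11090.4 × £0.30 = £3327.12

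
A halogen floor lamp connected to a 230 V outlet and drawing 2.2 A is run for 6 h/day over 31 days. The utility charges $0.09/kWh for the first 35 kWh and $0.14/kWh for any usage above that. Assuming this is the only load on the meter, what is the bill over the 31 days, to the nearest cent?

Power = 2.2 A × 230 V = 506 W = 0.506 kW
Runtime = 6 h/day × 31 days = 186 h
Energy = 0.506 kW × 186 h = 94.116 kWh
Tier 1 (0–35 kWh): 35 × $0.09 = $3.15
Above 35 kWh: 59.116 × $0.14 = $8.27624
Bill = $11.43

$11.43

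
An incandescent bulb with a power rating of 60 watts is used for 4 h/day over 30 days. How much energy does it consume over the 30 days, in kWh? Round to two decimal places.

7.20 kWh

Runtime = 4 h/day × 30 days = 120 h
Energy = 0.06 kW × 120 h = 7.2 kWh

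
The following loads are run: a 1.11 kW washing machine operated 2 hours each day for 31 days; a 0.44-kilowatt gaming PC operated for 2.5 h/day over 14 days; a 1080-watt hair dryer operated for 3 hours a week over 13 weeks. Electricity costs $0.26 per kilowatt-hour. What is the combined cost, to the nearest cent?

$32.85

washing machine: Runtime = 2 h/day × 31 days = 62 h
washing machine: 1.11 kW × 62 h = 68.82 kWh
gaming PC: Runtime = 2.5 h/day × 14 days = 35 h
gaming PC: 0.44 kW × 35 h = 15.4 kWh
hair dryer: Runtime = 3 h/week × 13 weeks = 39 h
hair dryer: 1.08 kW × 39 h = 42.12 kWh
Total energy = 126.34 kWh
Cost = 126.34 × $0.26 = $32.85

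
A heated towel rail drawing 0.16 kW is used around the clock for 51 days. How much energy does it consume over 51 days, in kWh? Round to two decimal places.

195.84 kWh

Runtime = 24 h × 51 = 1224 h
Energy = 0.16 kW × 1224 h = 195.84 kWh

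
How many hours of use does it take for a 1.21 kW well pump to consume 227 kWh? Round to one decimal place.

Hours = 227 kWh ÷ 1.21 kW = 187.6 h

187.6 h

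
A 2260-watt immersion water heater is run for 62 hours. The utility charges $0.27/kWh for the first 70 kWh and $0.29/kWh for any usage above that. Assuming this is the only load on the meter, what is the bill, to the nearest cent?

$39.23

Energy = 2.26 kW × 62 h = 140.12 kWh
Tier 1 (0–70 kWh): 70 × $0.27 = $18.9
Above 70 kWh: 70.12 × $0.29 = $20.3348
Bill = $39.23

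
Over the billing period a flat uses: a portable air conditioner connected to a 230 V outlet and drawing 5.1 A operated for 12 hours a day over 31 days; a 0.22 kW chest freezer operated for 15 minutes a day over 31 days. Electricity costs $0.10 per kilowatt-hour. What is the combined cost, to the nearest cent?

$43.81

portable air conditioner: Power = 5.1 A × 230 V = 1173 W = 1.173 kW
portable air conditioner: Runtime = 12 h/day × 31 days = 372 h
portable air conditioner: 1.173 kW × 372 h = 436.356 kWh
chest freezer: Runtime = 15 min × 31 = 465 min = 7.75 h
chest freezer: 0.22 kW × 7.75 h = 1.705 kWh
Total energy = 438.061 kWh
Cost = 438.061 × $0.10 = $43.81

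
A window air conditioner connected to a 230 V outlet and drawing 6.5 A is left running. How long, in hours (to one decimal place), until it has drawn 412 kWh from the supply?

Power = 6.5 A × 230 V = 1495 W = 1.495 kW
Hours = 412 kWh ÷ 1.495 kW = 275.6 h

275.6 h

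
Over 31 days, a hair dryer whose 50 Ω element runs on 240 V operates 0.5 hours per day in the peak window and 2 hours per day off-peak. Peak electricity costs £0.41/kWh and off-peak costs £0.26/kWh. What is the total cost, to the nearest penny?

Power = V²/R = 240²/50 = 1152 W = 1.152 kW
Peak energy = 1.152 kW × 0.5 h × 31 = 17.856 kWh
Off-peak energy = 1.152 kW × 2 h × 31 = 71.424 kWh
Cost = 17.856 × £0.41 + 71.424 × £0.26 = £7.32096 + £18.57024 = £25.89

£25.89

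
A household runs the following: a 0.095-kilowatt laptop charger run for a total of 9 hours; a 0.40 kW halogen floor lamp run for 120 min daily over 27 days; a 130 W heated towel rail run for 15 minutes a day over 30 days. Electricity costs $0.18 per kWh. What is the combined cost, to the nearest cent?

$4.22

laptop charger: 0.095 kW × 9 h = 0.855 kWh
halogen floor lamp: Runtime = 120 min × 27 = 3240 min = 54 h
halogen floor lamp: 0.4 kW × 54 h = 21.6 kWh
heated towel rail: Runtime = 15 min × 30 = 450 min = 7.5 h
heated towel rail: 0.13 kW × 7.5 h = 0.975 kWh
Total energy = 23.43 kWh
Cost = 23.43 × $0.18 = $4.22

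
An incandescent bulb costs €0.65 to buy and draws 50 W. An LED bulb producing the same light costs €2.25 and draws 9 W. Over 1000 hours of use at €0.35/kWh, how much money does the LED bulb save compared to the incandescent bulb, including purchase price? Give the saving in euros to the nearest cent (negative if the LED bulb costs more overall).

incandescent bulb: €0.65 + (50/1000) kW × 1000 h × €0.35 = €0.65 + €17.5 = €18.15
LED bulb: €2.25 + (9/1000) kW × 1000 h × €0.35 = €2.25 + €3.15 = €5.4
Saving = €18.15 − €5.4 = €12.75

€12.75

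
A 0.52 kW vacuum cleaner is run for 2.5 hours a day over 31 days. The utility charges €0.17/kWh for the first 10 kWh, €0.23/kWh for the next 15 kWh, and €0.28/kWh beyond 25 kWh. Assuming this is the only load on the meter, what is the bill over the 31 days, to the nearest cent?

Runtime = 2.5 h/day × 31 days = 77.5 h
Energy = 0.52 kW × 77.5 h = 40.3 kWh
Tier 1 (0–10 kWh): 10 × €0.17 = €1.7
Tier 2 (10–25 kWh): 15 × €0.23 = €3.45
Above 25 kWh: 15.3 × €0.28 = €4.284
Bill = €9.43

€9.43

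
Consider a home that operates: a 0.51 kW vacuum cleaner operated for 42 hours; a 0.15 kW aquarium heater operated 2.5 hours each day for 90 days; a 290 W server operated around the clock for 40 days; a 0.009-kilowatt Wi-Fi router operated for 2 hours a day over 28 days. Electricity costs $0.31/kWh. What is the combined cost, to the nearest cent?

$103.56

vacuum cleaner: 0.51 kW × 42 h = 21.42 kWh
aquarium heater: Runtime = 2.5 h/day × 90 days = 225 h
aquarium heater: 0.15 kW × 225 h = 33.75 kWh
server: Runtime = 24 h × 40 = 960 h
server: 0.29 kW × 960 h = 278.4 kWh
Wi-Fi router: Runtime = 2 h/day × 28 days = 56 h
Wi-Fi router: 0.009 kW × 56 h = 0.504 kWh
Total energy = 334.074 kWh
Cost = 334.074 × $0.31 = $103.56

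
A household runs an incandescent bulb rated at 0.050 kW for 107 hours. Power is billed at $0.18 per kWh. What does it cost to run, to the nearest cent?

Energy = 0.05 kW × 107 h = 5.35 kWh
Cost = 5.35 kWh × $0.18/kWh = $0.96

$0.96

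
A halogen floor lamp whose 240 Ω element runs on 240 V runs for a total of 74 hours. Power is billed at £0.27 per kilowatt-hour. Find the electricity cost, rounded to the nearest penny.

Power = V²/R = 240²/240 = 240 W = 0.24 kW
Energy = 0.24 kW × 74 h = 17.76 kWh
Cost = 17.76 kWh × £0.27/kWh = £4.80

£4.80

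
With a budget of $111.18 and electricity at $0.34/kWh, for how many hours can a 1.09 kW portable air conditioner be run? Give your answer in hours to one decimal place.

300.0 h

Energy available = $111.18 ÷ $0.34/kWh = 327 kWh
Hours = 327 kWh ÷ 1.09 kW = 300.0 h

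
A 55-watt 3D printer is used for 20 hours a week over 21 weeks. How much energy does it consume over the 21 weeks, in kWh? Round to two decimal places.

Runtime = 20 h/week × 21 weeks = 420 h
Energy = 0.055 kW × 420 h = 23.1 kWh

23.10 kWh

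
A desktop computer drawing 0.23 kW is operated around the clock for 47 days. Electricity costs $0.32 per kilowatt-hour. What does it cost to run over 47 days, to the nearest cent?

$83.02

Runtime = 24 h × 47 = 1128 h
Energy = 0.23 kW × 1128 h = 259.44 kWh
Cost = 259.44 kWh × $0.32/kWh = $83.02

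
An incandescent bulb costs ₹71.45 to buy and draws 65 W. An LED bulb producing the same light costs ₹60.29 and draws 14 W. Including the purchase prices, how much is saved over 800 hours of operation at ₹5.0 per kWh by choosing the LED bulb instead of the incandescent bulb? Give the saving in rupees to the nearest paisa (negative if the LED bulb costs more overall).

incandescent bulb: ₹71.45 + (65/1000) kW × 800 h × ₹5.0 = ₹71.45 + ₹260 = ₹331.45
LED bulb: ₹60.29 + (14/1000) kW × 800 h × ₹5.0 = ₹60.29 + ₹56 = ₹116.29
Saving = ₹331.45 − ₹116.29 = ₹215.16

₹215.16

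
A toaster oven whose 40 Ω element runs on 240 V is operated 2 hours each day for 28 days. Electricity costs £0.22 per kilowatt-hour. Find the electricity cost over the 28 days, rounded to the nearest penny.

Power = V²/R = 240²/40 = 1440 W = 1.44 kW
Runtime = 2 h/day × 28 days = 56 h
Energy = 1.44 kW × 56 h = 80.64 kWh
Cost = 80.64 kWh × £0.22/kWh = £17.74

£17.74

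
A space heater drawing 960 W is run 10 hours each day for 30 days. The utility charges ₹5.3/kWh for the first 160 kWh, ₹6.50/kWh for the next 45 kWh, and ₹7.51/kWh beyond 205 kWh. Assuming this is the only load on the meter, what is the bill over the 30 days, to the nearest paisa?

₹1763.83

Runtime = 10 h/day × 30 days = 300 h
Energy = 0.96 kW × 300 h = 288 kWh
Tier 1 (0–160 kWh): 160 × ₹5.3 = ₹848
Tier 2 (160–205 kWh): 45 × ₹6.50 = ₹292.5
Above 205 kWh: 83 × ₹7.51 = ₹623.33
Bill = ₹1763.83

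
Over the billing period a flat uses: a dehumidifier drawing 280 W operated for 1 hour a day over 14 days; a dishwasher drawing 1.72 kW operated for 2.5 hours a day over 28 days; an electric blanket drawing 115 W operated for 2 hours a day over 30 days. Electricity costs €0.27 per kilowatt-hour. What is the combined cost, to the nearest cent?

dehumidifier: Runtime = 1 h/day × 14 days = 14 h
dehumidifier: 0.28 kW × 14 h = 3.92 kWh
dishwasher: Runtime = 2.5 h/day × 28 days = 70 h
dishwasher: 1.72 kW × 70 h = 120.4 kWh
electric blanket: Runtime = 2 h/day × 30 days = 60 h
electric blanket: 0.115 kW × 60 h = 6.9 kWh
Total energy = 131.22 kWh
Cost = 131.22 × €0.27 = €35.43

€35.43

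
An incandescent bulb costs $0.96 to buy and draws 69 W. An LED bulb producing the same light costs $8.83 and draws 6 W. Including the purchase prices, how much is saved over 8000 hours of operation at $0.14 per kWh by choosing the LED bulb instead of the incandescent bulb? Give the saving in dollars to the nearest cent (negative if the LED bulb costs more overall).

$62.69

incandescent bulb: $0.96 + (69/1000) kW × 8000 h × $0.14 = $0.96 + $77.28 = $78.24
LED bulb: $8.83 + (6/1000) kW × 8000 h × $0.14 = $8.83 + $6.72 = $15.55
Saving = $78.24 − $15.55 = $62.69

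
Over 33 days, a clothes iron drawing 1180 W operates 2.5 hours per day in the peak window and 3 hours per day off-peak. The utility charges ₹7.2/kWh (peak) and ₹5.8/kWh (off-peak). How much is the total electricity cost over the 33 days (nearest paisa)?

₹1378.48

Peak energy = 1.18 kW × 2.5 h × 33 = 97.35 kWh
Off-peak energy = 1.18 kW × 3 h × 33 = 116.82 kWh
Cost = 97.35 × ₹7.2 + 116.82 × ₹5.8 = ₹700.92 + ₹677.556 = ₹1378.48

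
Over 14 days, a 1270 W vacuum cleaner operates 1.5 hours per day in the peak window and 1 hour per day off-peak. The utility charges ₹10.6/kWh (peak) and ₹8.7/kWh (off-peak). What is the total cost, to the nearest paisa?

Peak energy = 1.27 kW × 1.5 h × 14 = 26.67 kWh
Off-peak energy = 1.27 kW × 1 h × 14 = 17.78 kWh
Cost = 26.67 × ₹10.6 + 17.78 × ₹8.7 = ₹282.702 + ₹154.686 = ₹437.39

₹437.39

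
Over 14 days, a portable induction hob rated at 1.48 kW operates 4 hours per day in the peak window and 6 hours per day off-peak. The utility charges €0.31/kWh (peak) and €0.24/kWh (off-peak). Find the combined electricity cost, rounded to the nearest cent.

€55.53

Peak energy = 1.48 kW × 4 h × 14 = 82.88 kWh
Off-peak energy = 1.48 kW × 6 h × 14 = 124.32 kWh
Cost = 82.88 × €0.31 + 124.32 × €0.24 = €25.6928 + €29.8368 = €55.53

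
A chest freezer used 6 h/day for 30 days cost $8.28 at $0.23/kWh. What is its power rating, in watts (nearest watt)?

200 W

Energy = $8.28 ÷ $0.23/kWh = 36 kWh
Runtime = 6 h/day × 30 days = 180 h
Power = 36 kWh ÷ 180 h = 0.2 kW = 200 W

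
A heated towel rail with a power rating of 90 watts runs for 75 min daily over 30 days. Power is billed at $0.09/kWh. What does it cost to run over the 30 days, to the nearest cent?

$0.30

Runtime = 75 min × 30 = 2250 min = 37.5 h
Energy = 0.09 kW × 37.5 h = 3.375 kWh
Cost = 3.375 kWh × $0.09/kWh = $0.30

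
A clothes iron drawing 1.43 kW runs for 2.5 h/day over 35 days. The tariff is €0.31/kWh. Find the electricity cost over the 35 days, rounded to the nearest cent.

€38.79

Runtime = 2.5 h/day × 35 days = 87.5 h
Energy = 1.43 kW × 87.5 h = 125.125 kWh
Cost = 125.125 kWh × €0.31/kWh = €38.79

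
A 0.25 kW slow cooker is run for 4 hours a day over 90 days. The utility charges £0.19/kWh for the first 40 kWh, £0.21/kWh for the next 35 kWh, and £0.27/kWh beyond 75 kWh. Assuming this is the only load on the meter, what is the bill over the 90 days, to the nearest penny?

£19.00

Runtime = 4 h/day × 90 days = 360 h
Energy = 0.25 kW × 360 h = 90 kWh
Tier 1 (0–40 kWh): 40 × £0.19 = £7.6
Tier 2 (40–75 kWh): 35 × £0.21 = £7.35
Above 75 kWh: 15 × £0.27 = £4.05
Bill = £19.00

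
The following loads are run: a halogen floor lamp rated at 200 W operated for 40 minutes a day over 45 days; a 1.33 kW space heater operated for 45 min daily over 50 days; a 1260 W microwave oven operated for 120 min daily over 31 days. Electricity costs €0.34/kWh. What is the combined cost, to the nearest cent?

€45.56

halogen floor lamp: Runtime = 40 min × 45 = 1800 min = 30 h
halogen floor lamp: 0.2 kW × 30 h = 6 kWh
space heater: Runtime = 45 min × 50 = 2250 min = 37.5 h
space heater: 1.33 kW × 37.5 h = 49.875 kWh
microwave oven: Runtime = 120 min × 31 = 3720 min = 62 h
microwave oven: 1.26 kW × 62 h = 78.12 kWh
Total energy = 133.995 kWh
Cost = 133.995 × €0.34 = €45.56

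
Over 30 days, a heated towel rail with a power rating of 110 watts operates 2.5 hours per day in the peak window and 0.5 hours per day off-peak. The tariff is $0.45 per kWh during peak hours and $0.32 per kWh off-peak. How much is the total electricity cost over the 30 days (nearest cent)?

$4.24

Peak energy = 0.11 kW × 2.5 h × 30 = 8.25 kWh
Off-peak energy = 0.11 kW × 0.5 h × 30 = 1.65 kWh
Cost = 8.25 × $0.45 + 1.65 × $0.32 = $3.7125 + $0.528 = $4.24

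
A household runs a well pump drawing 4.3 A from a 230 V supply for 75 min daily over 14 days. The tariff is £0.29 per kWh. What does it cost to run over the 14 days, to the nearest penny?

£5.02

Power = 4.3 A × 230 V = 989 W = 0.989 kW
Runtime = 75 min × 14 = 1050 min = 17.5 h
Energy = 0.989 kW × 17.5 h = 17.3075 kWh
Cost = 17.3075 kWh × £0.29/kWh = £5.02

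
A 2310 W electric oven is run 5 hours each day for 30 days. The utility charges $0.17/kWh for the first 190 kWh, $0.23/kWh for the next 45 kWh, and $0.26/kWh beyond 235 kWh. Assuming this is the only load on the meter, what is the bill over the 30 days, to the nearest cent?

Runtime = 5 h/day × 30 days = 150 h
Energy = 2.31 kW × 150 h = 346.5 kWh
Tier 1 (0–190 kWh): 190 × $0.17 = $32.3
Tier 2 (190–235 kWh): 45 × $0.23 = $10.35
Above 235 kWh: 111.5 × $0.26 = $28.99
Bill = $71.64

$71.64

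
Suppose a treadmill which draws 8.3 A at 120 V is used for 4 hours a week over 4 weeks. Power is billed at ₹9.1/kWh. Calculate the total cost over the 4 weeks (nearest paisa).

Power = 8.3 A × 120 V = 996 W = 0.996 kW
Runtime = 4 h/week × 4 weeks = 16 h
Energy = 0.996 kW × 16 h = 15.936 kWh
Cost = 15.936 kWh × ₹9.1/kWh = ₹145.02

₹145.02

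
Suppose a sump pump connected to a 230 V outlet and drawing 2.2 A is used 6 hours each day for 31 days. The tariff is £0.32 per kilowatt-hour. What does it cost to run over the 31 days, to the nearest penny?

Power = 2.2 A × 230 V = 506 W = 0.506 kW
Runtime = 6 h/day × 31 days = 186 h
Energy = 0.506 kW × 186 h = 94.116 kWh
Cost = 94.116 kWh × £0.32/kWh = £30.12

£30.12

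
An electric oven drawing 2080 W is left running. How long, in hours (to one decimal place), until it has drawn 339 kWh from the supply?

Hours = 339 kWh ÷ 2.08 kW = 163.0 h

163.0 h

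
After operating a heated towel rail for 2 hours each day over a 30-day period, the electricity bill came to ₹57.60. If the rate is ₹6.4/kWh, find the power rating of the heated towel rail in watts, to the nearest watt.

Energy = ₹57.60 ÷ ₹6.4/kWh = 9 kWh
Runtime = 2 h/day × 30 days = 60 h
Power = 9 kWh ÷ 60 h = 0.15 kW = 150 W

150 W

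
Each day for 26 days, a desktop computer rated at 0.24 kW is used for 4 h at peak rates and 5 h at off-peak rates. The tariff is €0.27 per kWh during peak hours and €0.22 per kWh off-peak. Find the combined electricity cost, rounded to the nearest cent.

€13.60

Peak energy = 0.24 kW × 4 h × 26 = 24.96 kWh
Off-peak energy = 0.24 kW × 5 h × 26 = 31.2 kWh
Cost = 24.96 × €0.27 + 31.2 × €0.22 = €6.7392 + €6.864 = €13.60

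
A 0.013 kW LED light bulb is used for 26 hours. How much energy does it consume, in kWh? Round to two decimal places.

0.34 kWh

Energy = 0.013 kW × 26 h = 0.338 kWh ≈ 0.34 kWh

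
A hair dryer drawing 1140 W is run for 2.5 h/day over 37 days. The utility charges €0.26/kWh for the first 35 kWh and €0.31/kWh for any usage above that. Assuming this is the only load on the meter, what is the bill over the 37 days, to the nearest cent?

Runtime = 2.5 h/day × 37 days = 92.5 h
Energy = 1.14 kW × 92.5 h = 105.45 kWh
Tier 1 (0–35 kWh): 35 × €0.26 = €9.1
Above 35 kWh: 70.45 × €0.31 = €21.8395
Bill = €30.94

€30.94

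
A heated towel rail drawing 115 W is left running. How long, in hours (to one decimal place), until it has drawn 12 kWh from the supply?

Hours = 12 kWh ÷ 0.115 kW = 104.3 h

104.3 h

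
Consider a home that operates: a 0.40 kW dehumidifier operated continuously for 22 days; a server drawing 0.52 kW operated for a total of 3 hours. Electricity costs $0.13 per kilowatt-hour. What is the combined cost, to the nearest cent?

dehumidifier: Runtime = 24 h × 22 = 528 h
dehumidifier: 0.4 kW × 528 h = 211.2 kWh
server: 0.52 kW × 3 h = 1.56 kWh
Total energy = 212.76 kWh
Cost = 212.76 × $0.13 = $27.66

$27.66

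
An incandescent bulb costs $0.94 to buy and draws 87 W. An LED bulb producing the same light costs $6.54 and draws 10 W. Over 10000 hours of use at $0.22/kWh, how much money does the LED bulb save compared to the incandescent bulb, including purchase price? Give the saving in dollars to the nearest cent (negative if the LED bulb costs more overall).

$163.80

incandescent bulb: $0.94 + (87/1000) kW × 10000 h × $0.22 = $0.94 + $191.4 = $192.34
LED bulb: $6.54 + (10/1000) kW × 10000 h × $0.22 = $6.54 + $22 = $28.54
Saving = $192.34 − $28.54 = $163.8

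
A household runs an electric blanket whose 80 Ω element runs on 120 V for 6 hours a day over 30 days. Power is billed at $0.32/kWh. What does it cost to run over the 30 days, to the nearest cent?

$10.37

Power = V²/R = 120²/80 = 180 W = 0.18 kW
Runtime = 6 h/day × 30 days = 180 h
Energy = 0.18 kW × 180 h = 32.4 kWh
Cost = 32.4 kWh × $0.32/kWh = $10.37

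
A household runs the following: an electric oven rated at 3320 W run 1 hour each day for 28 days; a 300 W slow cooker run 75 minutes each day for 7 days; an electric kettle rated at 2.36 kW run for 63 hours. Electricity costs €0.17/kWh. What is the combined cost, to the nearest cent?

€41.53

electric oven: Runtime = 1 h/day × 28 days = 28 h
electric oven: 3.32 kW × 28 h = 92.96 kWh
slow cooker: Runtime = 75 min × 7 = 525 min = 8.75 h
slow cooker: 0.3 kW × 8.75 h = 2.625 kWh
electric kettle: 2.36 kW × 63 h = 148.68 kWh
Total energy = 244.265 kWh
Cost = 244.265 × €0.17 = €41.53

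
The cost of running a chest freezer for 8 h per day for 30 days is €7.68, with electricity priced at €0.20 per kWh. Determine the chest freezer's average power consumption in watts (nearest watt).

160 W

Energy = €7.68 ÷ €0.20/kWh = 38.4 kWh
Runtime = 8 h/day × 30 days = 240 h
Power = 38.4 kWh ÷ 240 h = 0.16 kW = 160 W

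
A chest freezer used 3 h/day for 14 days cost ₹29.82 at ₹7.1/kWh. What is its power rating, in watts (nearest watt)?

Energy = ₹29.82 ÷ ₹7.1/kWh = 4.2 kWh
Runtime = 3 h/day × 14 days = 42 h
Power = 4.2 kWh ÷ 42 h = 0.1 kW = 100 W

100 W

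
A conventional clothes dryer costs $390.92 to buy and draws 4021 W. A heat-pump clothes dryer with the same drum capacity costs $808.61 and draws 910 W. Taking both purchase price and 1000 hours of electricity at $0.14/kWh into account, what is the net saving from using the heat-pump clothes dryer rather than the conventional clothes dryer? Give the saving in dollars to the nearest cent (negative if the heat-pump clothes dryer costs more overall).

$17.85

conventional clothes dryer: $390.92 + (4021/1000) kW × 1000 h × $0.14 = $390.92 + $562.94 = $953.86
heat-pump clothes dryer: $808.61 + (910/1000) kW × 1000 h × $0.14 = $808.61 + $127.4 = $936.01
Saving = $953.86 − $936.01 = $17.85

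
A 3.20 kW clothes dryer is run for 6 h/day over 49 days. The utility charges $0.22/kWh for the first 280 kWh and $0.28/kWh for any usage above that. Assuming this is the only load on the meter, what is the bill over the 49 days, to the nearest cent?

Runtime = 6 h/day × 49 days = 294 h
Energy = 3.2 kW × 294 h = 940.8 kWh
Tier 1 (0–280 kWh): 280 × $0.22 = $61.6
Above 280 kWh: 660.8 × $0.28 = $185.024
Bill = $246.62

$246.62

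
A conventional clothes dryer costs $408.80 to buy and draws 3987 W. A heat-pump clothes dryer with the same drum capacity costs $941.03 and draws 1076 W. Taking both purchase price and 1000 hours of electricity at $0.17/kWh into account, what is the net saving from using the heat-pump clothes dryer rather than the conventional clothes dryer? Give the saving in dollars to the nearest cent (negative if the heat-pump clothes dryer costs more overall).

conventional clothes dryer: $408.80 + (3987/1000) kW × 1000 h × $0.17 = $408.80 + $677.79 = $1086.59
heat-pump clothes dryer: $941.03 + (1076/1000) kW × 1000 h × $0.17 = $941.03 + $182.92 = $1123.95
Saving = $1086.59 − $1123.95 = −$37.36

-$37.36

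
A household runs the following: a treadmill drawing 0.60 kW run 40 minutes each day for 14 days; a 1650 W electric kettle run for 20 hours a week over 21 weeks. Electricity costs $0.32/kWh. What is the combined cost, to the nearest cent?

treadmill: Runtime = 40 min × 14 = 560 min = 9.333333… h
treadmill: 0.6 kW × 9.333333… h = 5.6 kWh
electric kettle: Runtime = 20 h/week × 21 weeks = 420 h
electric kettle: 1.65 kW × 420 h = 693 kWh
Total energy = 698.6 kWh
Cost = 698.6 × $0.32 = $223.55

$223.55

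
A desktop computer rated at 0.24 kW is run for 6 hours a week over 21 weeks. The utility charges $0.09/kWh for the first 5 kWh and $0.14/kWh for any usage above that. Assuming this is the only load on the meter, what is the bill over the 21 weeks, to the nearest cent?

Runtime = 6 h/week × 21 weeks = 126 h
Energy = 0.24 kW × 126 h = 30.24 kWh
Tier 1 (0–5 kWh): 5 × $0.09 = $0.45
Above 5 kWh: 25.24 × $0.14 = $3.5336
Bill = $3.98

$3.98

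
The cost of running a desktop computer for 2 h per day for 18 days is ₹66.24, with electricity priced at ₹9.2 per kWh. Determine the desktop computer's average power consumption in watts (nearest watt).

200 W

Energy = ₹66.24 ÷ ₹9.2/kWh = 7.2 kWh
Runtime = 2 h/day × 18 days = 36 h
Power = 7.2 kWh ÷ 36 h = 0.2 kW = 200 W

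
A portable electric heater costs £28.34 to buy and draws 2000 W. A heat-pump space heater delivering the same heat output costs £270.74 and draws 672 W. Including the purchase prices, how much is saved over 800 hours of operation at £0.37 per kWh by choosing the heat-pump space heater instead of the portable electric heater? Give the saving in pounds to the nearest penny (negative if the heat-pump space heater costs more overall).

portable electric heater: £28.34 + (2000/1000) kW × 800 h × £0.37 = £28.34 + £592 = £620.34
heat-pump space heater: £270.74 + (672/1000) kW × 800 h × £0.37 = £270.74 + £198.912 = £469.652
Saving = £620.34 − £469.652 = £150.688 → £150.69

£150.69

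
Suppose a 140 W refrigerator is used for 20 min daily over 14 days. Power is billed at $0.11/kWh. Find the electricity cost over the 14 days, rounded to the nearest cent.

Runtime = 20 min × 14 = 280 min = 4.666666… h
Energy = 0.14 kW × 4.666666… h = 0.653333… kWh
Cost = 0.653333… kWh × $0.11/kWh = $0.07

$0.07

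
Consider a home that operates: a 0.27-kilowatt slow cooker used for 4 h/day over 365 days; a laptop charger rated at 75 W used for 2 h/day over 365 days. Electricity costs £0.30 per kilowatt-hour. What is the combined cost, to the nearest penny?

£134.69

slow cooker: Runtime = 4 h/day × 365 days = 1460 h
slow cooker: 0.27 kW × 1460 h = 394.2 kWh
laptop charger: Runtime = 2 h/day × 365 days = 730 h
laptop charger: 0.075 kW × 730 h = 54.75 kWh
Total energy = 448.95 kWh
Cost = 448.95 × £0.30 = £134.69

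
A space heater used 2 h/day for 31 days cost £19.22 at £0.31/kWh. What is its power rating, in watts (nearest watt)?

1000 W

Energy = £19.22 ÷ £0.31/kWh = 62 kWh
Runtime = 2 h/day × 31 days = 62 h
Power = 62 kWh ÷ 62 h = 1 kW = 1000 W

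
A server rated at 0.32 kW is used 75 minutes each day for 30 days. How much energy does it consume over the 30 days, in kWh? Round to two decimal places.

Runtime = 75 min × 30 = 2250 min = 37.5 h
Energy = 0.32 kW × 37.5 h = 12 kWh

12.00 kWh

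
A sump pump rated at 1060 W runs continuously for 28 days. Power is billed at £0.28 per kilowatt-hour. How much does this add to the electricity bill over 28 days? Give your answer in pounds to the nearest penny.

Runtime = 24 h × 28 = 672 h
Energy = 1.06 kW × 672 h = 712.32 kWh
Cost = 712.32 kWh × £0.28/kWh = £199.45

£199.45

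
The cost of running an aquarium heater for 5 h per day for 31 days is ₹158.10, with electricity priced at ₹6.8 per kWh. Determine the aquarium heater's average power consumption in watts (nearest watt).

150 W

Energy = ₹158.10 ÷ ₹6.8/kWh = 23.25 kWh
Runtime = 5 h/day × 31 days = 155 h
Power = 23.25 kWh ÷ 155 h = 0.15 kW = 150 W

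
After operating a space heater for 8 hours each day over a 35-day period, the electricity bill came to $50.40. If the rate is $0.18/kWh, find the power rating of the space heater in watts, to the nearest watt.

Energy = $50.40 ÷ $0.18/kWh = 280 kWh
Runtime = 8 h/day × 35 days = 280 h
Power = 280 kWh ÷ 280 h = 1 kW = 1000 W

1000 W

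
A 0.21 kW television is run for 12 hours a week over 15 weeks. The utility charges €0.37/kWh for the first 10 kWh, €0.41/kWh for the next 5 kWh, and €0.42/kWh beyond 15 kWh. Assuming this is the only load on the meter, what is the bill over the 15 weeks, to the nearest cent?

€15.33

Runtime = 12 h/week × 15 weeks = 180 h
Energy = 0.21 kW × 180 h = 37.8 kWh
Tier 1 (0–10 kWh): 10 × €0.37 = €3.7
Tier 2 (10–15 kWh): 5 × €0.41 = €2.05
Above 15 kWh: 22.8 × €0.42 = €9.576
Bill = €15.33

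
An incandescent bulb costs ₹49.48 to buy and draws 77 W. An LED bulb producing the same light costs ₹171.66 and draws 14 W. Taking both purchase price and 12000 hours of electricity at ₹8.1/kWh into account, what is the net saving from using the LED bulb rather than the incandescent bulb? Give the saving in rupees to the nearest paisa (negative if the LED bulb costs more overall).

incandescent bulb: ₹49.48 + (77/1000) kW × 12000 h × ₹8.1 = ₹49.48 + ₹7484.4 = ₹7533.88
LED bulb: ₹171.66 + (14/1000) kW × 12000 h × ₹8.1 = ₹171.66 + ₹1360.8 = ₹1532.46
Saving = ₹7533.88 − ₹1532.46 = ₹6001.42

₹6001.42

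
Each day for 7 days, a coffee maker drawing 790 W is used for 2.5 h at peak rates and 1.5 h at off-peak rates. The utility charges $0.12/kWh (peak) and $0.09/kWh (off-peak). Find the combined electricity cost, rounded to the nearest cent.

$2.41

Peak energy = 0.79 kW × 2.5 h × 7 = 13.825 kWh
Off-peak energy = 0.79 kW × 1.5 h × 7 = 8.295 kWh
Cost = 13.825 × $0.12 + 8.295 × $0.09 = $1.659 + $0.74655 = $2.41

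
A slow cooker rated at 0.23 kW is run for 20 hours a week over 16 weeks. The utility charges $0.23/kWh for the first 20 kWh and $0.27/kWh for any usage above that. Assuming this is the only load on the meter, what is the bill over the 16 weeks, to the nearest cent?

$19.07

Runtime = 20 h/week × 16 weeks = 320 h
Energy = 0.23 kW × 320 h = 73.6 kWh
Tier 1 (0–20 kWh): 20 × $0.23 = $4.6
Above 20 kWh: 53.6 × $0.27 = $14.472
Bill = $19.07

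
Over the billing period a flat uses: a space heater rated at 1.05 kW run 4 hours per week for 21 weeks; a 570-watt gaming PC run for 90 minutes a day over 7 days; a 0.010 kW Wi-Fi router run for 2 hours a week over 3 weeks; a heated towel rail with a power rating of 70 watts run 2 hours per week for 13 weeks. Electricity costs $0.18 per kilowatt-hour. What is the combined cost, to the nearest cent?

space heater: Runtime = 4 h/week × 21 weeks = 84 h
space heater: 1.05 kW × 84 h = 88.2 kWh
gaming PC: Runtime = 90 min × 7 = 630 min = 10.5 h
gaming PC: 0.57 kW × 10.5 h = 5.985 kWh
Wi-Fi router: Runtime = 2 h/week × 3 weeks = 6 h
Wi-Fi router: 0.01 kW × 6 h = 0.06 kWh
heated towel rail: Runtime = 2 h/week × 13 weeks = 26 h
heated towel rail: 0.07 kW × 26 h = 1.82 kWh
Total energy = 96.065 kWh
Cost = 96.065 × $0.18 = $17.29

$17.29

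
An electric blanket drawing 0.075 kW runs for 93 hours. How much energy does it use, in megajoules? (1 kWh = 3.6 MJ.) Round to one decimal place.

25.1 MJ

Energy = 0.075 kW × 93 h = 6.975 kWh
= 6.975 × 3.6 MJ = 25.1 MJ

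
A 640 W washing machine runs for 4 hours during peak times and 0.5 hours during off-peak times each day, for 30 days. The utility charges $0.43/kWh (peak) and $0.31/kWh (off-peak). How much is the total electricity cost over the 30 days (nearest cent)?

$36.00

Peak energy = 0.64 kW × 4 h × 30 = 76.8 kWh
Off-peak energy = 0.64 kW × 0.5 h × 30 = 9.6 kWh
Cost = 76.8 × $0.43 + 9.6 × $0.31 = $33.024 + $2.976 = $36.00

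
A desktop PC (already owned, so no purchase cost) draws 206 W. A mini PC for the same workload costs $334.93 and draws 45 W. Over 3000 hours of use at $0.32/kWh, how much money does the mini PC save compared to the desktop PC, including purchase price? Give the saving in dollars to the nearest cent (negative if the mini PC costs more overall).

-$180.37

desktop PC: $0.00 + (206/1000) kW × 3000 h × $0.32 = $0.00 + $197.76 = $197.76
mini PC: $334.93 + (45/1000) kW × 3000 h × $0.32 = $334.93 + $43.2 = $378.13
Saving = $197.76 − $378.13 = −$180.37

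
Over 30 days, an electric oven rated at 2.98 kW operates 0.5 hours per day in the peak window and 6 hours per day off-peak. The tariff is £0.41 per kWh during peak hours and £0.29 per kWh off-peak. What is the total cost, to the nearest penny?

£173.88

Peak energy = 2.98 kW × 0.5 h × 30 = 44.7 kWh
Off-peak energy = 2.98 kW × 6 h × 30 = 536.4 kWh
Cost = 44.7 × £0.41 + 536.4 × £0.29 = £18.327 + £155.556 = £173.88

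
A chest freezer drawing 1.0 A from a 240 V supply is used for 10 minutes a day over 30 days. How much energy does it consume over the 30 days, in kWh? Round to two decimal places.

Power = 1.0 A × 240 V = 240 W = 0.24 kW
Runtime = 10 min × 30 = 300 min = 5 h
Energy = 0.24 kW × 5 h = 1.2 kWh

1.20 kWh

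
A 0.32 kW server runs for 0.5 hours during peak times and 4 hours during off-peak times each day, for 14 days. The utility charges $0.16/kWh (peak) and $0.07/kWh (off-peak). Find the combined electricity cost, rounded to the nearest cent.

Peak energy = 0.32 kW × 0.5 h × 14 = 2.24 kWh
Off-peak energy = 0.32 kW × 4 h × 14 = 17.92 kWh
Cost = 2.24 × $0.16 + 17.92 × $0.07 = $0.3584 + $1.2544 = $1.61

$1.61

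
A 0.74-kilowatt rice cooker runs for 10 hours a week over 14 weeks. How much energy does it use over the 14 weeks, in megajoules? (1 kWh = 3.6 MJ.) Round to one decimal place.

373.0 MJ

Runtime = 10 h/week × 14 weeks = 140 h
Energy = 0.74 kW × 140 h = 103.6 kWh
= 103.6 × 3.6 MJ = 373.0 MJ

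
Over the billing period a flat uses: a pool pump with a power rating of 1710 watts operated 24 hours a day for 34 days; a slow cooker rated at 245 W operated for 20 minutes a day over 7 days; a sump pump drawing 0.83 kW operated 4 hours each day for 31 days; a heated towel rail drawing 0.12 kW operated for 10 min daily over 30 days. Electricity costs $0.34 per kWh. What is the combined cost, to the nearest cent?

pool pump: Runtime = 24 h × 34 = 816 h
pool pump: 1.71 kW × 816 h = 1395.36 kWh
slow cooker: Runtime = 20 min × 7 = 140 min = 2.333333… h
slow cooker: 0.245 kW × 2.333333… h = 0.571666… kWh
sump pump: Runtime = 4 h/day × 31 days = 124 h
sump pump: 0.83 kW × 124 h = 102.92 kWh
heated towel rail: Runtime = 10 min × 30 = 300 min = 5 h
heated towel rail: 0.12 kW × 5 h = 0.6 kWh
Total energy = 1499.451666… kWh
Cost = 1499.451666… × $0.34 = $509.81

$509.81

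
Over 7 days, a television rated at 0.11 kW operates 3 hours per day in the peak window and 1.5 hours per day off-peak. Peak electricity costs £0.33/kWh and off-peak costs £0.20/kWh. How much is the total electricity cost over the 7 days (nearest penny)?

£0.99

Peak energy = 0.11 kW × 3 h × 7 = 2.31 kWh
Off-peak energy = 0.11 kW × 1.5 h × 7 = 1.155 kWh
Cost = 2.31 × £0.33 + 1.155 × £0.20 = £0.7623 + £0.231 = £0.99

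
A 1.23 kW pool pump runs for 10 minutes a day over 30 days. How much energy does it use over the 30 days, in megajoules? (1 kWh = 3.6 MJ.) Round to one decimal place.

22.1 MJ

Runtime = 10 min × 30 = 300 min = 5 h
Energy = 1.23 kW × 5 h = 6.15 kWh
= 6.15 × 3.6 MJ = 22.1 MJ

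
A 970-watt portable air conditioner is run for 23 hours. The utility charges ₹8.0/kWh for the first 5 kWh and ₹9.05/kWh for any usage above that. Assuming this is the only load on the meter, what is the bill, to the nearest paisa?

₹196.66

Energy = 0.97 kW × 23 h = 22.31 kWh
Tier 1 (0–5 kWh): 5 × ₹8.0 = ₹40
Above 5 kWh: 17.31 × ₹9.05 = ₹156.6555
Bill = ₹196.66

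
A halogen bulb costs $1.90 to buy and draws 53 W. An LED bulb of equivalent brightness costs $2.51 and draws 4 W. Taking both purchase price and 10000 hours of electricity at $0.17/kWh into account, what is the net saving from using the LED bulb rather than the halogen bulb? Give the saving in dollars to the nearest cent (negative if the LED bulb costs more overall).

$82.69

halogen bulb: $1.90 + (53/1000) kW × 10000 h × $0.17 = $1.90 + $90.1 = $92
LED bulb: $2.51 + (4/1000) kW × 10000 h × $0.17 = $2.51 + $6.8 = $9.31
Saving = $92 − $9.31 = $82.69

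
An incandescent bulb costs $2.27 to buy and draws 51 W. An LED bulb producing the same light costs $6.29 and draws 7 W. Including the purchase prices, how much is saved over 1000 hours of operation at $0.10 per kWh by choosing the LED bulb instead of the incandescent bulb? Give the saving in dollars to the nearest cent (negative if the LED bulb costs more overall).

incandescent bulb: $2.27 + (51/1000) kW × 1000 h × $0.10 = $2.27 + $5.1 = $7.37
LED bulb: $6.29 + (7/1000) kW × 1000 h × $0.10 = $6.29 + $0.7 = $6.99
Saving = $7.37 − $6.99 = $0.38

$0.38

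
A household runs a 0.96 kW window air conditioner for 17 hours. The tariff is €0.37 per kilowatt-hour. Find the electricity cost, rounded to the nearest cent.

€6.04

Energy = 0.96 kW × 17 h = 16.32 kWh
Cost = 16.32 kWh × €0.37/kWh = €6.04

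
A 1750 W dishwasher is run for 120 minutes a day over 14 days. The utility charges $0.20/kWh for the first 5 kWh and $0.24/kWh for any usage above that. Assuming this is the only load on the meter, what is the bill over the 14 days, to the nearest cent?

Runtime = 120 min × 14 = 1680 min = 28 h
Energy = 1.75 kW × 28 h = 49 kWh
Tier 1 (0–5 kWh): 5 × $0.20 = $1
Above 5 kWh: 44 × $0.24 = $10.56
Bill = $11.56

$11.56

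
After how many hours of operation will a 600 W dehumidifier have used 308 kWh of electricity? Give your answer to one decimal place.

513.3 h

Hours = 308 kWh ÷ 0.6 kW = 513.3 h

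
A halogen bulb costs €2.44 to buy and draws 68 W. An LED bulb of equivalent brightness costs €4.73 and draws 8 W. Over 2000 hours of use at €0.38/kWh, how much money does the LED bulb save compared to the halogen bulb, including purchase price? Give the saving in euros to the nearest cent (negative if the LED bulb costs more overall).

€43.31

halogen bulb: €2.44 + (68/1000) kW × 2000 h × €0.38 = €2.44 + €51.68 = €54.12
LED bulb: €4.73 + (8/1000) kW × 2000 h × €0.38 = €4.73 + €6.08 = €10.81
Saving = €54.12 − €10.81 = €43.31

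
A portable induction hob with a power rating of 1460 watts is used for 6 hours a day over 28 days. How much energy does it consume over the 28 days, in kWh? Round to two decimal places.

245.28 kWh

Runtime = 6 h/day × 28 days = 168 h
Energy = 1.46 kW × 168 h = 245.28 kWh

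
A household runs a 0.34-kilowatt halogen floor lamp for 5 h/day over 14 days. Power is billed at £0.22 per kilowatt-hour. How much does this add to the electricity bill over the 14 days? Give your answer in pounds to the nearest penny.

Runtime = 5 h/day × 14 days = 70 h
Energy = 0.34 kW × 70 h = 23.8 kWh
Cost = 23.8 kWh × £0.22/kWh = £5.24

£5.24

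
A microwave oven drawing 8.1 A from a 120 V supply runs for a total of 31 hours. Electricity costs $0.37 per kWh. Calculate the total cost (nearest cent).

$11.15

Power = 8.1 A × 120 V = 972 W = 0.972 kW
Energy = 0.972 kW × 31 h = 30.132 kWh
Cost = 30.132 kWh × $0.37/kWh = $11.15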